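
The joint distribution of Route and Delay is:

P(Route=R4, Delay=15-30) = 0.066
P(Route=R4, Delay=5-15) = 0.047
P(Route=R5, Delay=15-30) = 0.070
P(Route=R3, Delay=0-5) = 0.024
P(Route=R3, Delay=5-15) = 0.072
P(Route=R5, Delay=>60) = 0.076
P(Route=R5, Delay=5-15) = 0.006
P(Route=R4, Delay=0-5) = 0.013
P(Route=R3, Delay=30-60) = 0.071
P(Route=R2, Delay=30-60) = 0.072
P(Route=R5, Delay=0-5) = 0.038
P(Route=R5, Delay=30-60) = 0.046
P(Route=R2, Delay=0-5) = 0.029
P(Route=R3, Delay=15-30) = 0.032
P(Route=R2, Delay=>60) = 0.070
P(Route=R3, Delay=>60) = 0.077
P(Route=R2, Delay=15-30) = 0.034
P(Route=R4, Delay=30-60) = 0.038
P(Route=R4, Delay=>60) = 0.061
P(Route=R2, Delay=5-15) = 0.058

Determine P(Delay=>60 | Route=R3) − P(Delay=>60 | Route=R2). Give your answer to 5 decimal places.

0.01283

P(Route=R3) = 0.024 + 0.072 + 0.032 + 0.071 + 0.077 = 0.276; P(Delay=>60 | Route=R3) = 0.077/0.276 = 0.278986.
P(Route=R2) = 0.029 + 0.058 + 0.034 + 0.072 + 0.070 = 0.263; P(Delay=>60 | Route=R2) = 0.070/0.263 = 0.266160.
Difference = 0.01283.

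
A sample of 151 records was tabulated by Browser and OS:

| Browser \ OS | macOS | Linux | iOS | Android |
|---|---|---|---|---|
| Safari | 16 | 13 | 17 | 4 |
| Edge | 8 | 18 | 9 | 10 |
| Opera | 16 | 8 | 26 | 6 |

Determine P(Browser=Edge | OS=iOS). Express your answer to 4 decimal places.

Total with OS=iOS: 17 + 9 + 26 = 52.
P(Browser=Edge | OS=iOS) = 9/52 = 0.1731.

0.1731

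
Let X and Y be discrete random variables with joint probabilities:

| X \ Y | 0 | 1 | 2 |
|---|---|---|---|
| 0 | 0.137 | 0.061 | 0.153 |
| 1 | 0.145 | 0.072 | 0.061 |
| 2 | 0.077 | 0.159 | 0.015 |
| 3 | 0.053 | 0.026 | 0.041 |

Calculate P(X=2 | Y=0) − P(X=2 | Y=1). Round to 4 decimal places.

P(Y=0) = 0.137 + 0.145 + 0.077 + 0.053 = 0.412; P(X=2 | Y=0) = 0.077/0.412 = 0.18689.
P(Y=1) = 0.061 + 0.072 + 0.159 + 0.026 = 0.318; P(X=2 | Y=1) = 0.159/0.318 = 0.50000.
Difference = -0.3131.

-0.3131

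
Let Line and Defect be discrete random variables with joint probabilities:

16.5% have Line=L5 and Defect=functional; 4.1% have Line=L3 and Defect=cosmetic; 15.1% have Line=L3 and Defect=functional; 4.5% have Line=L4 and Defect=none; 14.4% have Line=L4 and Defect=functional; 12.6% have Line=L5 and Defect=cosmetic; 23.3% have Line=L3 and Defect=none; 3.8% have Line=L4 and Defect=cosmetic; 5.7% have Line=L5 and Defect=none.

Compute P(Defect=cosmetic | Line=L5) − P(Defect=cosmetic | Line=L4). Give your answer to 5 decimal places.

P(Line=L5) = 0.057 + 0.126 + 0.165 = 0.348; P(Defect=cosmetic | Line=L5) = 0.126/0.348 = 0.362069.
P(Line=L4) = 0.045 + 0.038 + 0.144 = 0.227; P(Defect=cosmetic | Line=L4) = 0.038/0.227 = 0.167401.
Difference = 0.19467.

0.19467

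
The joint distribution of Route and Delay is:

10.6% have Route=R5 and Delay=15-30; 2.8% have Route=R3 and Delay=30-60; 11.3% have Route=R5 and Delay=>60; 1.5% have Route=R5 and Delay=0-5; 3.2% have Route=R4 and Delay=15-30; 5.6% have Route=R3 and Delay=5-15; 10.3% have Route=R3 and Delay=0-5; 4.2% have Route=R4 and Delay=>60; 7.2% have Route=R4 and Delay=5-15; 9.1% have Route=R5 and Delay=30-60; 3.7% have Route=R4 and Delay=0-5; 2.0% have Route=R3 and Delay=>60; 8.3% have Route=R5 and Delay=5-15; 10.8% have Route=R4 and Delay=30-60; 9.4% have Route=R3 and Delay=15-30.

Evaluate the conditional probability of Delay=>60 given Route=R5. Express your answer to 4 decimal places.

P(Route=R5) = 0.015 + 0.083 + 0.106 + 0.091 + 0.113 = 0.408.
P(Delay=>60 | Route=R5) = 0.113/0.408 = 0.2770.

0.2770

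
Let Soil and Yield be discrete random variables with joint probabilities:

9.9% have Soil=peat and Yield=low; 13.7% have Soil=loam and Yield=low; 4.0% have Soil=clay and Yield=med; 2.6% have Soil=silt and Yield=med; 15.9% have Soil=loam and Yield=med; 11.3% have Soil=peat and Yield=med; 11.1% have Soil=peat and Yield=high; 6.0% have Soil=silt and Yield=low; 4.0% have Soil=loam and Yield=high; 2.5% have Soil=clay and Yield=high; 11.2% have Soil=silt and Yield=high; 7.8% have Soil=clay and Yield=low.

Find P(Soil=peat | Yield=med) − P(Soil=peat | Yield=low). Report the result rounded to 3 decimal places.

P(Yield=med) = 0.159 + 0.040 + 0.026 + 0.113 = 0.338; P(Soil=peat | Yield=med) = 0.113/0.338 = 0.3343.
P(Yield=low) = 0.137 + 0.078 + 0.060 + 0.099 = 0.374; P(Soil=peat | Yield=low) = 0.099/0.374 = 0.2647.
Difference = 0.070.

0.070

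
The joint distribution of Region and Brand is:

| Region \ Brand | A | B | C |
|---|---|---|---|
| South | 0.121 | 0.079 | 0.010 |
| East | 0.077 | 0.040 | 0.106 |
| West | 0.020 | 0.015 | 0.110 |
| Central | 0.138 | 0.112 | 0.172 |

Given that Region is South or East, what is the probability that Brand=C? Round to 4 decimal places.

P(Region=South) = 0.121 + 0.079 + 0.010 = 0.210.
P(Region=East) = 0.077 + 0.040 + 0.106 = 0.223.
P(Region ∈ {South, East}) = 0.210 + 0.223 = 0.433; P(Brand=C, Region ∈ {South, East}) = 0.010 + 0.106 = 0.116.
P(Brand=C | Region ∈ {South, East}) = 0.116/0.433 = 0.2679.

0.2679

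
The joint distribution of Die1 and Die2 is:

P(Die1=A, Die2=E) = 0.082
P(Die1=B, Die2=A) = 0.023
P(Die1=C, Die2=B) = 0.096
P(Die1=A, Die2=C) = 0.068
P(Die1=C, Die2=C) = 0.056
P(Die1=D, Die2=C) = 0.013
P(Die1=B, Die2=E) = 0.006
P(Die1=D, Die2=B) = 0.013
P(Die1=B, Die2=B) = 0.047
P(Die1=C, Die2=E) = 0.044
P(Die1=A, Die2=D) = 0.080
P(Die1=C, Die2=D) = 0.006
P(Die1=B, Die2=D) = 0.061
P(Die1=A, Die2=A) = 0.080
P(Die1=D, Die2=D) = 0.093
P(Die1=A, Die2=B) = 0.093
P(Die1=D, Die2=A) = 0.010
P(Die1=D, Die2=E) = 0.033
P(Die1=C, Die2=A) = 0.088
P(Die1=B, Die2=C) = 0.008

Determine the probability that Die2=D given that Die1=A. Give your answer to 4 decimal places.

P(Die1=A) = 0.080 + 0.093 + 0.068 + 0.080 + 0.082 = 0.403.
P(Die2=D | Die1=A) = 0.080/0.403 = 0.1985.

0.1985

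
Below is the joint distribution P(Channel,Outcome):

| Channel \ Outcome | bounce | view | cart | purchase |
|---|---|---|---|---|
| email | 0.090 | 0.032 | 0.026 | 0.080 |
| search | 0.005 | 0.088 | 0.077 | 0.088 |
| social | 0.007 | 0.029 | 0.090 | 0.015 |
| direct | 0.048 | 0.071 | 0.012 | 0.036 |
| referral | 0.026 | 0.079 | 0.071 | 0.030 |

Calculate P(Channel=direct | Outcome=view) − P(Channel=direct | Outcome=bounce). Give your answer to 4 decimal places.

P(Outcome=view) = 0.032 + 0.088 + 0.029 + 0.071 + 0.079 = 0.299; P(Channel=direct | Outcome=view) = 0.071/0.299 = 0.23746.
P(Outcome=bounce) = 0.090 + 0.005 + 0.007 + 0.048 + 0.026 = 0.176; P(Channel=direct | Outcome=bounce) = 0.048/0.176 = 0.27273.
Difference = -0.0353.

-0.0353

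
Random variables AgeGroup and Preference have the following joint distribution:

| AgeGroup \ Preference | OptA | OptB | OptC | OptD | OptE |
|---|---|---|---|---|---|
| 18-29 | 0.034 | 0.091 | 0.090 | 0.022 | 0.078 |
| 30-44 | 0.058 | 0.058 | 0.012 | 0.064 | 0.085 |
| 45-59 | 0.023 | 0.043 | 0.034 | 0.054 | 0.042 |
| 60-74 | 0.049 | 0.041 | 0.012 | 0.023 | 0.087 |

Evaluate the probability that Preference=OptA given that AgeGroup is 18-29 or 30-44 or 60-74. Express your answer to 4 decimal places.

P(AgeGroup=18-29) = 0.034 + 0.091 + 0.090 + 0.022 + 0.078 = 0.315.
P(AgeGroup=30-44) = 0.058 + 0.058 + 0.012 + 0.064 + 0.085 = 0.277.
P(AgeGroup=60-74) = 0.049 + 0.041 + 0.012 + 0.023 + 0.087 = 0.212.
P(AgeGroup ∈ {18-29, 30-44, 60-74}) = 0.315 + 0.277 + 0.212 = 0.804; P(Preference=OptA, AgeGroup ∈ {18-29, 30-44, 60-74}) = 0.034 + 0.058 + 0.049 = 0.141.
P(Preference=OptA | AgeGroup ∈ {18-29, 30-44, 60-74}) = 0.141/0.804 = 0.1754.

0.1754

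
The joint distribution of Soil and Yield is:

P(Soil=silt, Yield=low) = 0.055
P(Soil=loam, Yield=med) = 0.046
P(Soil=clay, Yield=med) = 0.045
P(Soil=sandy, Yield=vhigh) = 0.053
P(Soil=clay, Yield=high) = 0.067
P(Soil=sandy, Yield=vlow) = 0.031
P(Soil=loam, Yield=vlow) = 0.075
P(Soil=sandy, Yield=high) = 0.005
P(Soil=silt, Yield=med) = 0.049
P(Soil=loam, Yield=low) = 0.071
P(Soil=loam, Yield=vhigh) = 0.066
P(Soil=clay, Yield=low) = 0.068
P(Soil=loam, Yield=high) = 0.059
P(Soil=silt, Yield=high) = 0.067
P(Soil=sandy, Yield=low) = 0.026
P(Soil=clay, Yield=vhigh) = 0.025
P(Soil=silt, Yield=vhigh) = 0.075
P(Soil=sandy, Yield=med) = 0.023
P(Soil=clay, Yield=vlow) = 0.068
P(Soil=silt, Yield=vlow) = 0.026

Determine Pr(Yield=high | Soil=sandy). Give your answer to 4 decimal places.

0.0362

P(Soil=sandy) = 0.031 + 0.026 + 0.023 + 0.005 + 0.053 = 0.138.
P(Yield=high | Soil=sandy) = 0.005/0.138 = 0.0362.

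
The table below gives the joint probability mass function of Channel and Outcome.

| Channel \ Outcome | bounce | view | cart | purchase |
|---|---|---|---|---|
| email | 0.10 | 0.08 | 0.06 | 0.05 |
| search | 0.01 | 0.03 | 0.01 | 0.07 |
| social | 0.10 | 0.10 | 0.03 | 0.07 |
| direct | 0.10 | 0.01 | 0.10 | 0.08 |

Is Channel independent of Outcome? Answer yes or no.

P(Channel=direct) = 0.29 and P(Outcome=view) = 0.22, so their product is 0.0638, but P(Channel=direct, Outcome=view) = 0.01. Since these differ, Channel and Outcome are not independent.

no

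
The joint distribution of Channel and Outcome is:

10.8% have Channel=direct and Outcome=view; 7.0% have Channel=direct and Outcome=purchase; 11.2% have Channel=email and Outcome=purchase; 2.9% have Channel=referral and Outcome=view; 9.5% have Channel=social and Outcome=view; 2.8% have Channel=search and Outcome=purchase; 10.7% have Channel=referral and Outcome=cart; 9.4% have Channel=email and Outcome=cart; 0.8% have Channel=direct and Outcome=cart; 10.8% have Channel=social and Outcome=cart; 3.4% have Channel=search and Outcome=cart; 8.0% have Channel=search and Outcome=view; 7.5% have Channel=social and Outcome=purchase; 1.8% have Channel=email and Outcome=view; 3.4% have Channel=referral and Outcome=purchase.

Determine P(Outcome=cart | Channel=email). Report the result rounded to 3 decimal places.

P(Channel=email) = 0.018 + 0.094 + 0.112 = 0.224.
P(Outcome=cart | Channel=email) = 0.094/0.224 = 0.420.

0.420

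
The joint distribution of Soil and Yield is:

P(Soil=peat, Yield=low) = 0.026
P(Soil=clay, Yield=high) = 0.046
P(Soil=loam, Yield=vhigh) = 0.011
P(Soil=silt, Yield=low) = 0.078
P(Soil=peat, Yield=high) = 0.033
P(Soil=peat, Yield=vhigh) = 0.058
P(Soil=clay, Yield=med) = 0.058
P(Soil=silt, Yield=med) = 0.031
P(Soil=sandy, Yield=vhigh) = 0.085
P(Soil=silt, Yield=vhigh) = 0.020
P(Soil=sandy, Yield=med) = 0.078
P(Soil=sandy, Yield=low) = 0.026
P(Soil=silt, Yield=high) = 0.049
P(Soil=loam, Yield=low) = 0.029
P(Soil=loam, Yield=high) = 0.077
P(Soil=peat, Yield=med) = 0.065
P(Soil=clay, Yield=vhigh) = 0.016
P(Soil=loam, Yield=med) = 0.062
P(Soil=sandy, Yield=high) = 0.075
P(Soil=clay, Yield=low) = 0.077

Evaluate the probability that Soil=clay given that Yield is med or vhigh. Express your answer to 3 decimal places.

0.153

P(Yield=med) = 0.078 + 0.062 + 0.058 + 0.031 + 0.065 = 0.294.
P(Yield=vhigh) = 0.085 + 0.011 + 0.016 + 0.020 + 0.058 = 0.190.
P(Yield ∈ {med, vhigh}) = 0.294 + 0.190 = 0.484; P(Soil=clay, Yield ∈ {med, vhigh}) = 0.058 + 0.016 = 0.074.
P(Soil=clay | Yield ∈ {med, vhigh}) = 0.074/0.484 = 0.153.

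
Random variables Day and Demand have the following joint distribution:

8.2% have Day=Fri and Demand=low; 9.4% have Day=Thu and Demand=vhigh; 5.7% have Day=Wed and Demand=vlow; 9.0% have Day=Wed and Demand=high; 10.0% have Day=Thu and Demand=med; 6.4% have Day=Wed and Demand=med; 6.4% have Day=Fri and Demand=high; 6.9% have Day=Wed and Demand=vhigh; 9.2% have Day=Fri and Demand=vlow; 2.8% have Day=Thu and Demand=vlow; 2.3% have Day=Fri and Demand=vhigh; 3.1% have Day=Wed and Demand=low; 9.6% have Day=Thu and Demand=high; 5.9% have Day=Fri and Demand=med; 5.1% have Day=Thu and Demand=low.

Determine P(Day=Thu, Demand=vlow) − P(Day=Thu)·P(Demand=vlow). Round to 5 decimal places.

P(Day=Thu) = 0.028 + 0.051 + 0.100 + 0.096 + 0.094 = 0.369.
P(Demand=vlow) = 0.057 + 0.028 + 0.092 = 0.177.
P(Day=Thu, Demand=vlow) − P(Day=Thu)P(Demand=vlow) = 0.028 − 0.369×0.177 = -0.03731.

-0.03731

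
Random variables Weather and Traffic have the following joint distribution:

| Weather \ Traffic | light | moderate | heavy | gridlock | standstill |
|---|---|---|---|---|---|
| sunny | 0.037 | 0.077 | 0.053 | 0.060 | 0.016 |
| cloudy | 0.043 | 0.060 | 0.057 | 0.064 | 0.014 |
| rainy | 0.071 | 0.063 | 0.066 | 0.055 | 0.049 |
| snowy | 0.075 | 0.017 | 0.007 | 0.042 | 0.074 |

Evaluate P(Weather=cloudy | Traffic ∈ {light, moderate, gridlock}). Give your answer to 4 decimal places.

P(Traffic=light) = 0.037 + 0.043 + 0.071 + 0.075 = 0.226.
P(Traffic=moderate) = 0.077 + 0.060 + 0.063 + 0.017 = 0.217.
P(Traffic=gridlock) = 0.060 + 0.064 + 0.055 + 0.042 = 0.221.
P(Traffic ∈ {light, moderate, gridlock}) = 0.226 + 0.217 + 0.221 = 0.664; P(Weather=cloudy, Traffic ∈ {light, moderate, gridlock}) = 0.043 + 0.060 + 0.064 = 0.167.
P(Weather=cloudy | Traffic ∈ {light, moderate, gridlock}) = 0.167/0.664 = 0.2515.

0.2515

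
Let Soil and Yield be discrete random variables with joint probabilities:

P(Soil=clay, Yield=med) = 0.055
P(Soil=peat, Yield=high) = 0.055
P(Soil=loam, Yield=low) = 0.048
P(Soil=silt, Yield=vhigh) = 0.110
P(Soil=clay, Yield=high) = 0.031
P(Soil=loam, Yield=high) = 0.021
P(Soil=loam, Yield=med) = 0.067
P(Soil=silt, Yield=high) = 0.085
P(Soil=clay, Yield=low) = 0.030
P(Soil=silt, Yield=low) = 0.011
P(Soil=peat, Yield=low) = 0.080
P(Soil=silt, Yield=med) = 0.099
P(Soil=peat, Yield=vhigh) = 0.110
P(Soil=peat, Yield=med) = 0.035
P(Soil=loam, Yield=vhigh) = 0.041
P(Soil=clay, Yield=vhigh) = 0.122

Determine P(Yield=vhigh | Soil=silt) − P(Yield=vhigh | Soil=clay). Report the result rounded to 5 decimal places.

P(Soil=silt) = 0.011 + 0.099 + 0.085 + 0.110 = 0.305; P(Yield=vhigh | Soil=silt) = 0.110/0.305 = 0.360656.
P(Soil=clay) = 0.030 + 0.055 + 0.031 + 0.122 = 0.238; P(Yield=vhigh | Soil=clay) = 0.122/0.238 = 0.512605.
Difference = -0.15195.

-0.15195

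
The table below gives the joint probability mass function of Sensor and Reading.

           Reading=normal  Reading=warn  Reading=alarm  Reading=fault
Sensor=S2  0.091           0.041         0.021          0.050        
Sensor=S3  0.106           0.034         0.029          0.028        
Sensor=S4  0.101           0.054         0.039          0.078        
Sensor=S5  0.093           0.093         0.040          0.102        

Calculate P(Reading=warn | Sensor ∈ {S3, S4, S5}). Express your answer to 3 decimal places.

P(Sensor=S3) = 0.106 + 0.034 + 0.029 + 0.028 = 0.197.
P(Sensor=S4) = 0.101 + 0.054 + 0.039 + 0.078 = 0.272.
P(Sensor=S5) = 0.093 + 0.093 + 0.040 + 0.102 = 0.328.
P(Sensor ∈ {S3, S4, S5}) = 0.197 + 0.272 + 0.328 = 0.797; P(Reading=warn, Sensor ∈ {S3, S4, S5}) = 0.034 + 0.054 + 0.093 = 0.181.
P(Reading=warn | Sensor ∈ {S3, S4, S5}) = 0.181/0.797 = 0.227.

0.227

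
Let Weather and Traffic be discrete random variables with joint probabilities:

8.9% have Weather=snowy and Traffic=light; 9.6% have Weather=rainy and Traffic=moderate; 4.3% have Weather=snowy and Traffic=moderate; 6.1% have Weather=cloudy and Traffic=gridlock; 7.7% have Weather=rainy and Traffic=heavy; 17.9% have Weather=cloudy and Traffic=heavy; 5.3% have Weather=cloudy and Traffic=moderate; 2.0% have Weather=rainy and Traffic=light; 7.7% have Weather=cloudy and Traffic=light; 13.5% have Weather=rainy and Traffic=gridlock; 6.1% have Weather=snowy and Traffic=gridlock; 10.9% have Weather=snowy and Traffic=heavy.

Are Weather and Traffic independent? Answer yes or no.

P(Weather=rainy) = 0.328 and P(Traffic=gridlock) = 0.257, so their product is 0.08430, but P(Weather=rainy, Traffic=gridlock) = 0.135. Since these differ, Weather and Traffic are not independent.

no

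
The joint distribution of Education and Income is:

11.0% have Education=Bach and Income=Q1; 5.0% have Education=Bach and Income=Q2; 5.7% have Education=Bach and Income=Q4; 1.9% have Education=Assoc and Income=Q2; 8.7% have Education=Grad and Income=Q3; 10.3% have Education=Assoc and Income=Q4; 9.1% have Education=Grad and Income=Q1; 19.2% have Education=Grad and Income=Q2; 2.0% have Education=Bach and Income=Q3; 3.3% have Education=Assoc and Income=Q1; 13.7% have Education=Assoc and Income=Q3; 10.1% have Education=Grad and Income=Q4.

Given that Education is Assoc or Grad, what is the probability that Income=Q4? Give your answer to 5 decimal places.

0.26737

P(Education=Assoc) = 0.033 + 0.019 + 0.137 + 0.103 = 0.292.
P(Education=Grad) = 0.091 + 0.192 + 0.087 + 0.101 = 0.471.
P(Education ∈ {Assoc, Grad}) = 0.292 + 0.471 = 0.763; P(Income=Q4, Education ∈ {Assoc, Grad}) = 0.103 + 0.101 = 0.204.
P(Income=Q4 | Education ∈ {Assoc, Grad}) = 0.204/0.763 = 0.26737.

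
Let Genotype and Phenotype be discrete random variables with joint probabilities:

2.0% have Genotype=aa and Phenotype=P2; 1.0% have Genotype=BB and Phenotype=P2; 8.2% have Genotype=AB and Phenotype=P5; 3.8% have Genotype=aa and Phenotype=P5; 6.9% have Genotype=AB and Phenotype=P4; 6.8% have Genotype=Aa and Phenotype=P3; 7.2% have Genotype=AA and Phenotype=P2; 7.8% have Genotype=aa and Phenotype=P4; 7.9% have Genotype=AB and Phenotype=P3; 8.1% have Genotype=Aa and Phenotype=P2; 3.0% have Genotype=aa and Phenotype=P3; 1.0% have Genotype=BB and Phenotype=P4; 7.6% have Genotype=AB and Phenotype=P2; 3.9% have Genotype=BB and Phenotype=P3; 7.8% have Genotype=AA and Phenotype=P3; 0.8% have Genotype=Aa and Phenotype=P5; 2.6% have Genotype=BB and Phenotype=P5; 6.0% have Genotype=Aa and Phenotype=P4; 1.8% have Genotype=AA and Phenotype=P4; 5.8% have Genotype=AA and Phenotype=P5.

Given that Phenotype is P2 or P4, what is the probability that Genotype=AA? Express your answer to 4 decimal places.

0.1822

P(Phenotype=P2) = 0.072 + 0.081 + 0.020 + 0.076 + 0.010 = 0.259.
P(Phenotype=P4) = 0.018 + 0.060 + 0.078 + 0.069 + 0.010 = 0.235.
P(Phenotype ∈ {P2, P4}) = 0.259 + 0.235 = 0.494; P(Genotype=AA, Phenotype ∈ {P2, P4}) = 0.072 + 0.018 = 0.090.
P(Genotype=AA | Phenotype ∈ {P2, P4}) = 0.090/0.494 = 0.1822.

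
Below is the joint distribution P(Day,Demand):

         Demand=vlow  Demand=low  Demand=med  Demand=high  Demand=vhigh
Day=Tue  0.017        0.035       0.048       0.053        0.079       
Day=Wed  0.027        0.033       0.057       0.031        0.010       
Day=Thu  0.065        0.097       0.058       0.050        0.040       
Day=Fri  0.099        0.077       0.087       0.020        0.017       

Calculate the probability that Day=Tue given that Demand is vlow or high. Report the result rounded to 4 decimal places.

0.1934

P(Demand=vlow) = 0.017 + 0.027 + 0.065 + 0.099 = 0.208.
P(Demand=high) = 0.053 + 0.031 + 0.050 + 0.020 = 0.154.
P(Demand ∈ {vlow, high}) = 0.208 + 0.154 = 0.362; P(Day=Tue, Demand ∈ {vlow, high}) = 0.017 + 0.053 = 0.070.
P(Day=Tue | Demand ∈ {vlow, high}) = 0.070/0.362 = 0.1934.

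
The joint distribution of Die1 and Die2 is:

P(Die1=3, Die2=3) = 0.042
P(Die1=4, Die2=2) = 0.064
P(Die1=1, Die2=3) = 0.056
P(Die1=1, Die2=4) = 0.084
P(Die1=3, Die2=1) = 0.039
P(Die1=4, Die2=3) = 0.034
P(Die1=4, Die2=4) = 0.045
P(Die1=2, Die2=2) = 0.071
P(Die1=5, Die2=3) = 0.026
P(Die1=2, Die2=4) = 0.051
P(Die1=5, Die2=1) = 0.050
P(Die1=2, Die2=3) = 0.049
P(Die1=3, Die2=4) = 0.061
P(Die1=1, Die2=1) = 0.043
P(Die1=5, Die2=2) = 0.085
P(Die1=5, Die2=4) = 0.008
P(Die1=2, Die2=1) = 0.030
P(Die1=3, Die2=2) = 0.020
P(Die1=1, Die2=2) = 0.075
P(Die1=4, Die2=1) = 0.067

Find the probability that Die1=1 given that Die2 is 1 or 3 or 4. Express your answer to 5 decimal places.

0.26715

P(Die2=1) = 0.043 + 0.030 + 0.039 + 0.067 + 0.050 = 0.229.
P(Die2=3) = 0.056 + 0.049 + 0.042 + 0.034 + 0.026 = 0.207.
P(Die2=4) = 0.084 + 0.051 + 0.061 + 0.045 + 0.008 = 0.249.
P(Die2 ∈ {1, 3, 4}) = 0.229 + 0.207 + 0.249 = 0.685; P(Die1=1, Die2 ∈ {1, 3, 4}) = 0.043 + 0.056 + 0.084 = 0.183.
P(Die1=1 | Die2 ∈ {1, 3, 4}) = 0.183/0.685 = 0.26715.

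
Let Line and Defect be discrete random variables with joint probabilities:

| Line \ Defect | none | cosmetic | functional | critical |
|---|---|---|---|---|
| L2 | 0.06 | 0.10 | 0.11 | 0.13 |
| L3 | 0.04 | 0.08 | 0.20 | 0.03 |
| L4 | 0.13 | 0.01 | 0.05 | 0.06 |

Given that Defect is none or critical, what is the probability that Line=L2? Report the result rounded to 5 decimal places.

P(Defect=none) = 0.06 + 0.04 + 0.13 = 0.23.
P(Defect=critical) = 0.13 + 0.03 + 0.06 = 0.22.
P(Defect ∈ {none, critical}) = 0.23 + 0.22 = 0.45; P(Line=L2, Defect ∈ {none, critical}) = 0.06 + 0.13 = 0.19.
P(Line=L2 | Defect ∈ {none, critical}) = 0.19/0.45 = 0.42222.

0.42222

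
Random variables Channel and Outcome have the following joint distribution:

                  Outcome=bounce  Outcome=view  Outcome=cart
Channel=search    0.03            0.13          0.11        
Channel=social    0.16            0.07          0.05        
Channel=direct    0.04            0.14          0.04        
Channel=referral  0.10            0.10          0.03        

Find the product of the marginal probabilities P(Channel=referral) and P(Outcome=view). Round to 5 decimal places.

0.10120

P(Channel=referral) = 0.10 + 0.10 + 0.03 = 0.23.
P(Outcome=view) = 0.13 + 0.07 + 0.14 + 0.10 = 0.44.
Product: 0.23 × 0.44 = 0.10120.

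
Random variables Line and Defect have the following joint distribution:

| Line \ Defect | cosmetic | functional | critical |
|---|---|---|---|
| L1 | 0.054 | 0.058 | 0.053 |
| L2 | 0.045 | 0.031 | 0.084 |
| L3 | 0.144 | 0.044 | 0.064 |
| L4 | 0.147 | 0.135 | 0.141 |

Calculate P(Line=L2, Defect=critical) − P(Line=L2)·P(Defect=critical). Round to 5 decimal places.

0.02928

P(Line=L2) = 0.045 + 0.031 + 0.084 = 0.160.
P(Defect=critical) = 0.053 + 0.084 + 0.064 + 0.141 = 0.342.
P(Line=L2, Defect=critical) − P(Line=L2)P(Defect=critical) = 0.084 − 0.160×0.342 = 0.02928.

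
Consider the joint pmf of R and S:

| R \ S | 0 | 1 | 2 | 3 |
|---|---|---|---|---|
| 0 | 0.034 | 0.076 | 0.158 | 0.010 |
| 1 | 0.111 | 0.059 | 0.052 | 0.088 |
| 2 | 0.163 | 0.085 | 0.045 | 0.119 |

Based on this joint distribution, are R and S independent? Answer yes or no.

no

P(R=0) = 0.278 and P(S=2) = 0.255, so their product is 0.07089, but P(R=0, S=2) = 0.158. Since these differ, R and S are not independent.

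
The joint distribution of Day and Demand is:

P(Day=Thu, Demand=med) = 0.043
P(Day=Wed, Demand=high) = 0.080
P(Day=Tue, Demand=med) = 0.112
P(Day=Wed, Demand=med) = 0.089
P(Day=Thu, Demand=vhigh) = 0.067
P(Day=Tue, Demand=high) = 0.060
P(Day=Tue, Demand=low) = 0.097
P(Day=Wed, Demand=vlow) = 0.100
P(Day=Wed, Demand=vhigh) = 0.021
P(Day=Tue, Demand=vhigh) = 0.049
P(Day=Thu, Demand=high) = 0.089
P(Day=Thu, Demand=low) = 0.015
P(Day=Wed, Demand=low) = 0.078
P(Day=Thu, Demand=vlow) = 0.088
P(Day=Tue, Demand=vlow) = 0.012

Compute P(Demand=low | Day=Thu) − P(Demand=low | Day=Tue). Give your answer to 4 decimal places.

-0.2443

P(Day=Thu) = 0.088 + 0.015 + 0.043 + 0.089 + 0.067 = 0.302; P(Demand=low | Day=Thu) = 0.015/0.302 = 0.04967.
P(Day=Tue) = 0.012 + 0.097 + 0.112 + 0.060 + 0.049 = 0.330; P(Demand=low | Day=Tue) = 0.097/0.330 = 0.29394.
Difference = -0.2443.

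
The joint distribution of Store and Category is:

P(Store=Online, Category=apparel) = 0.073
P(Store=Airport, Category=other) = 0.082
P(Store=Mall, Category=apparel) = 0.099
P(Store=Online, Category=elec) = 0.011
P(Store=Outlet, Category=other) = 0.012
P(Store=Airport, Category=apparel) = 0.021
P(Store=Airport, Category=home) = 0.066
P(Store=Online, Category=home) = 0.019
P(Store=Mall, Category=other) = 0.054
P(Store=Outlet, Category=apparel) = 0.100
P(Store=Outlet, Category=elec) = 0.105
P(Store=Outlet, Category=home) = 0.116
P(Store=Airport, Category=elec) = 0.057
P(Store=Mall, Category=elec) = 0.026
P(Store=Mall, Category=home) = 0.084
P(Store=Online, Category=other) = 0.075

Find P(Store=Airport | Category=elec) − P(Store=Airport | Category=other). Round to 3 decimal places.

P(Category=elec) = 0.026 + 0.057 + 0.105 + 0.011 = 0.199; P(Store=Airport | Category=elec) = 0.057/0.199 = 0.2864.
P(Category=other) = 0.054 + 0.082 + 0.012 + 0.075 = 0.223; P(Store=Airport | Category=other) = 0.082/0.223 = 0.3677.
Difference = -0.081.

-0.081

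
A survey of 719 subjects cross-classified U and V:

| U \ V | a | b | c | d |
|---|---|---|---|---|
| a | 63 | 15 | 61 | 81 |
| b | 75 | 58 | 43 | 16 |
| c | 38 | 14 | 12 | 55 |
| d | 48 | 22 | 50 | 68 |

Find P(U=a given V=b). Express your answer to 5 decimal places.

Total with V=b: 15 + 58 + 14 + 22 = 109.
P(U=a | V=b) = 15/109 = 0.13761.

0.13761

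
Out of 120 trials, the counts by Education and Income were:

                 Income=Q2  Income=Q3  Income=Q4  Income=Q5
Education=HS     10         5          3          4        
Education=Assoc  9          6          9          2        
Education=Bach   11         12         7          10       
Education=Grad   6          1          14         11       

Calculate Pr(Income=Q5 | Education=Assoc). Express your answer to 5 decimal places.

0.07692

Total with Education=Assoc: 9 + 6 + 9 + 2 = 26.
P(Income=Q5 | Education=Assoc) = 2/26 = 0.07692.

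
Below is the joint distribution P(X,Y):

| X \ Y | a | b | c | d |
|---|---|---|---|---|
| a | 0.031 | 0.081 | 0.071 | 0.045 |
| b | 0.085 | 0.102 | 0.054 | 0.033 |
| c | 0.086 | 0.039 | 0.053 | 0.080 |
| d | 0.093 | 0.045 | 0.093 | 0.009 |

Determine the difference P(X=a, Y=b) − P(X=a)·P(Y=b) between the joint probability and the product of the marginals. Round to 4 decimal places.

P(X=a) = 0.031 + 0.081 + 0.071 + 0.045 = 0.228.
P(Y=b) = 0.081 + 0.102 + 0.039 + 0.045 = 0.267.
P(X=a, Y=b) − P(X=a)P(Y=b) = 0.081 − 0.228×0.267 = 0.0201.

0.0201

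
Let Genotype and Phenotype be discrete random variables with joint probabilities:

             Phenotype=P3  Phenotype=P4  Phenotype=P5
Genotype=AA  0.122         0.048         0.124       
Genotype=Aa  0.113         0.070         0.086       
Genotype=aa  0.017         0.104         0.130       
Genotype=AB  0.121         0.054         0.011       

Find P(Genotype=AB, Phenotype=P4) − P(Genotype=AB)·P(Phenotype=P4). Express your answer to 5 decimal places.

0.00266

P(Genotype=AB) = 0.121 + 0.054 + 0.011 = 0.186.
P(Phenotype=P4) = 0.048 + 0.070 + 0.104 + 0.054 = 0.276.
P(Genotype=AB, Phenotype=P4) − P(Genotype=AB)P(Phenotype=P4) = 0.054 − 0.186×0.276 = 0.00266.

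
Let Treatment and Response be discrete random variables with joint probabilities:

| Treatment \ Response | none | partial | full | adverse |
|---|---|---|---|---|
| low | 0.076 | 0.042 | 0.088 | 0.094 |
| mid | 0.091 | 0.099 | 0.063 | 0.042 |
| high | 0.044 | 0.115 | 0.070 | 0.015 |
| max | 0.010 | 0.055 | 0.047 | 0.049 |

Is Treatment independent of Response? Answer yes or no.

P(Treatment=low) = 0.300 and P(Response=partial) = 0.311, so their product is 0.09330, but P(Treatment=low, Response=partial) = 0.042. Since these differ, Treatment and Response are not independent.

no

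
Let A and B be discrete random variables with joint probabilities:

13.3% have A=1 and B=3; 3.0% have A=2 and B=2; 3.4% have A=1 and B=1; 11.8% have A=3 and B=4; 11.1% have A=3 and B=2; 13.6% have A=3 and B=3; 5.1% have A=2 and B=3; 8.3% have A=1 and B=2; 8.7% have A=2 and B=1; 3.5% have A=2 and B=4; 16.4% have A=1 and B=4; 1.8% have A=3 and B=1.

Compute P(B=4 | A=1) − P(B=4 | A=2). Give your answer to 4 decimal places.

P(A=1) = 0.034 + 0.083 + 0.133 + 0.164 = 0.414; P(B=4 | A=1) = 0.164/0.414 = 0.39614.
P(A=2) = 0.087 + 0.030 + 0.051 + 0.035 = 0.203; P(B=4 | A=2) = 0.035/0.203 = 0.17241.
Difference = 0.2237.

0.2237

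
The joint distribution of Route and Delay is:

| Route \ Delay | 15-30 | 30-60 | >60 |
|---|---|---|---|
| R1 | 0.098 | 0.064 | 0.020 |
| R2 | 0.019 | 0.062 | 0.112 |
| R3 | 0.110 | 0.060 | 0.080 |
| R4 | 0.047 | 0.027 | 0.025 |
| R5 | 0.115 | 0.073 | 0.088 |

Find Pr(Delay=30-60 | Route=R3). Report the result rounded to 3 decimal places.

P(Route=R3) = 0.110 + 0.060 + 0.080 = 0.250.
P(Delay=30-60 | Route=R3) = 0.060/0.250 = 0.240.

0.240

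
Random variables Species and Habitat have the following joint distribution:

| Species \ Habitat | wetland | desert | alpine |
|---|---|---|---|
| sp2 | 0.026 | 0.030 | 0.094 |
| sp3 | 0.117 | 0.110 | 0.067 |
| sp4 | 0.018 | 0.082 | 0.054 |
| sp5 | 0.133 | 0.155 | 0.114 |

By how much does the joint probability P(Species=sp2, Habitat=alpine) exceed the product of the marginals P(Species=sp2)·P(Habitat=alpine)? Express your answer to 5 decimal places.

0.04465

P(Species=sp2) = 0.026 + 0.030 + 0.094 = 0.150.
P(Habitat=alpine) = 0.094 + 0.067 + 0.054 + 0.114 = 0.329.
P(Species=sp2, Habitat=alpine) − P(Species=sp2)P(Habitat=alpine) = 0.094 − 0.150×0.329 = 0.04465.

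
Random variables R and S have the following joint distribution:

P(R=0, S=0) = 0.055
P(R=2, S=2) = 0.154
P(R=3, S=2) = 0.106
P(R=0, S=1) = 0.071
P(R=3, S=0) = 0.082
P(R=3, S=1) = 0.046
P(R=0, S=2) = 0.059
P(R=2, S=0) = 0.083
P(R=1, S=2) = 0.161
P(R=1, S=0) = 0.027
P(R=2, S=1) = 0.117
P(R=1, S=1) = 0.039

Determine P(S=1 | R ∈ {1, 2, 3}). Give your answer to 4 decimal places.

0.2479

P(R=1) = 0.027 + 0.039 + 0.161 = 0.227.
P(R=2) = 0.083 + 0.117 + 0.154 = 0.354.
P(R=3) = 0.082 + 0.046 + 0.106 = 0.234.
P(R ∈ {1, 2, 3}) = 0.227 + 0.354 + 0.234 = 0.815; P(S=1, R ∈ {1, 2, 3}) = 0.039 + 0.117 + 0.046 = 0.202.
P(S=1 | R ∈ {1, 2, 3}) = 0.202/0.815 = 0.2479.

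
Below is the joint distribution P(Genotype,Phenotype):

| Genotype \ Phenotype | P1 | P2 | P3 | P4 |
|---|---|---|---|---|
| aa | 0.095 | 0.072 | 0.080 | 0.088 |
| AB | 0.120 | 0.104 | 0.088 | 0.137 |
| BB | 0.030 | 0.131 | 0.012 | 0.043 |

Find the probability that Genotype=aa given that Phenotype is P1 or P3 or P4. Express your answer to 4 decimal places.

0.3795

P(Phenotype=P1) = 0.095 + 0.120 + 0.030 = 0.245.
P(Phenotype=P3) = 0.080 + 0.088 + 0.012 = 0.180.
P(Phenotype=P4) = 0.088 + 0.137 + 0.043 = 0.268.
P(Phenotype ∈ {P1, P3, P4}) = 0.245 + 0.180 + 0.268 = 0.693; P(Genotype=aa, Phenotype ∈ {P1, P3, P4}) = 0.095 + 0.080 + 0.088 = 0.263.
P(Genotype=aa | Phenotype ∈ {P1, P3, P4}) = 0.263/0.693 = 0.3795.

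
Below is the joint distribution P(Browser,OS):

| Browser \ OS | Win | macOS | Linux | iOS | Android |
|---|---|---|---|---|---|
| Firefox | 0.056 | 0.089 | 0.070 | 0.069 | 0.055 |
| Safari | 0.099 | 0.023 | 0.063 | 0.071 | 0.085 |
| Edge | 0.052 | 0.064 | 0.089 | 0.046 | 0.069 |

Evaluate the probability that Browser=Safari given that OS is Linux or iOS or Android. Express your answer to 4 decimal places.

0.3549

P(OS=Linux) = 0.070 + 0.063 + 0.089 = 0.222.
P(OS=iOS) = 0.069 + 0.071 + 0.046 = 0.186.
P(OS=Android) = 0.055 + 0.085 + 0.069 = 0.209.
P(OS ∈ {Linux, iOS, Android}) = 0.222 + 0.186 + 0.209 = 0.617; P(Browser=Safari, OS ∈ {Linux, iOS, Android}) = 0.063 + 0.071 + 0.085 = 0.219.
P(Browser=Safari | OS ∈ {Linux, iOS, Android}) = 0.219/0.617 = 0.3549.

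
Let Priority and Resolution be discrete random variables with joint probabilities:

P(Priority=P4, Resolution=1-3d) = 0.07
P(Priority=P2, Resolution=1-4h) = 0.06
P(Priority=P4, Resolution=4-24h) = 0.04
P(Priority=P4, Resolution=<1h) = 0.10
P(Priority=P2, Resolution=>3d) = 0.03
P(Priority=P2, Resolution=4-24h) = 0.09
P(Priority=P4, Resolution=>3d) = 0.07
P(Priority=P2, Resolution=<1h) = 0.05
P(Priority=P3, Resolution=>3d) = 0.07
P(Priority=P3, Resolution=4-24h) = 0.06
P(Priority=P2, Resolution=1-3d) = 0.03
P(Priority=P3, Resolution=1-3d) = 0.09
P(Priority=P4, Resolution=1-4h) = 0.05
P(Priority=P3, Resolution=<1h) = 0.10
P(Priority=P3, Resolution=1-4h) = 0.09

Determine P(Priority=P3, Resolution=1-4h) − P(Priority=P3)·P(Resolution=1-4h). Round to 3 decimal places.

0.008

P(Priority=P3) = 0.10 + 0.09 + 0.06 + 0.09 + 0.07 = 0.41.
P(Resolution=1-4h) = 0.06 + 0.09 + 0.05 = 0.20.
P(Priority=P3, Resolution=1-4h) − P(Priority=P3)P(Resolution=1-4h) = 0.09 − 0.41×0.20 = 0.008.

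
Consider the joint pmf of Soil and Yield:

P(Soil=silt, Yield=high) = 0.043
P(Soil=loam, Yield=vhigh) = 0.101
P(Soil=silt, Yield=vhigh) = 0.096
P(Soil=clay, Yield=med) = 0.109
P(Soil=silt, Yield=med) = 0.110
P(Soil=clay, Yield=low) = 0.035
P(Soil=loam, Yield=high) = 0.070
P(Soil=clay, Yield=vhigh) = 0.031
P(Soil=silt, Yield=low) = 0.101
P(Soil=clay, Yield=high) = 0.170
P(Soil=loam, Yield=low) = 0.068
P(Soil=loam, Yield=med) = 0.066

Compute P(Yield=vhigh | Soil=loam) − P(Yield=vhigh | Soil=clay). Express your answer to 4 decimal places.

0.2413

P(Soil=loam) = 0.068 + 0.066 + 0.070 + 0.101 = 0.305; P(Yield=vhigh | Soil=loam) = 0.101/0.305 = 0.33115.
P(Soil=clay) = 0.035 + 0.109 + 0.170 + 0.031 = 0.345; P(Yield=vhigh | Soil=clay) = 0.031/0.345 = 0.08986.
Difference = 0.2413.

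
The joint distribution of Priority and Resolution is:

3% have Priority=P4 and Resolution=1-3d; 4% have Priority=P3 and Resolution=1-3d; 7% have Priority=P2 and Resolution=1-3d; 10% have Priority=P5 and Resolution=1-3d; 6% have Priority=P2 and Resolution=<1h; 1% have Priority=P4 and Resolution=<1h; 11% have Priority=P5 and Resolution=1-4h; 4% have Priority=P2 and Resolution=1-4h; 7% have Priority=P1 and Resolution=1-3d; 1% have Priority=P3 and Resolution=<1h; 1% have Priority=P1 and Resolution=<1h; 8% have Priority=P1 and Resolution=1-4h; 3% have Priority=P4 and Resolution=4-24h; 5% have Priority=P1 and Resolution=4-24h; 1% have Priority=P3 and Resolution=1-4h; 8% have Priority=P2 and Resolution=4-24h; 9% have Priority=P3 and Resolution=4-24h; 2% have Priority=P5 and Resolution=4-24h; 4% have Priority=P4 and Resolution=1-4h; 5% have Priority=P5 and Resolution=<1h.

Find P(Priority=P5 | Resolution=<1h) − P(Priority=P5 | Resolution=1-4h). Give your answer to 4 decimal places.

P(Resolution=<1h) = 0.01 + 0.06 + 0.01 + 0.01 + 0.05 = 0.14; P(Priority=P5 | Resolution=<1h) = 0.05/0.14 = 0.35714.
P(Resolution=1-4h) = 0.08 + 0.04 + 0.01 + 0.04 + 0.11 = 0.28; P(Priority=P5 | Resolution=1-4h) = 0.11/0.28 = 0.39286.
Difference = -0.0357.

-0.0357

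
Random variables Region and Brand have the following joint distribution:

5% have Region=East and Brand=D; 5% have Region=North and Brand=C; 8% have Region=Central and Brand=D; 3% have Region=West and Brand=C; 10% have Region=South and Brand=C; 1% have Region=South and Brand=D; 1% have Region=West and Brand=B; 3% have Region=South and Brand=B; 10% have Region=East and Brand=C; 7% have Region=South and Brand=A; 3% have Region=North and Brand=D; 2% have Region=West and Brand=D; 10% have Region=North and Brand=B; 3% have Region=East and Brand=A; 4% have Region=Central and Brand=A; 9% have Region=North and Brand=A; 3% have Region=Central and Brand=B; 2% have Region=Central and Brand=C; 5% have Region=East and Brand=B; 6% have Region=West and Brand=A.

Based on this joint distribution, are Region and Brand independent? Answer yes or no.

no

P(Region=Central) = 0.17 and P(Brand=D) = 0.19, so their product is 0.0323, but P(Region=Central, Brand=D) = 0.08. Since these differ, Region and Brand are not independent.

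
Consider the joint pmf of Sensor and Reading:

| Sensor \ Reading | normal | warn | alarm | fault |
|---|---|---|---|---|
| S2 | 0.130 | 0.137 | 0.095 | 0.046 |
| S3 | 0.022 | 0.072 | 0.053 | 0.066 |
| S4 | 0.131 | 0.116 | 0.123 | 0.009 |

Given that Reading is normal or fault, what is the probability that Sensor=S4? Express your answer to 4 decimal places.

0.3465

P(Reading=normal) = 0.130 + 0.022 + 0.131 = 0.283.
P(Reading=fault) = 0.046 + 0.066 + 0.009 = 0.121.
P(Reading ∈ {normal, fault}) = 0.283 + 0.121 = 0.404; P(Sensor=S4, Reading ∈ {normal, fault}) = 0.131 + 0.009 = 0.140.
P(Sensor=S4 | Reading ∈ {normal, fault}) = 0.140/0.404 = 0.3465.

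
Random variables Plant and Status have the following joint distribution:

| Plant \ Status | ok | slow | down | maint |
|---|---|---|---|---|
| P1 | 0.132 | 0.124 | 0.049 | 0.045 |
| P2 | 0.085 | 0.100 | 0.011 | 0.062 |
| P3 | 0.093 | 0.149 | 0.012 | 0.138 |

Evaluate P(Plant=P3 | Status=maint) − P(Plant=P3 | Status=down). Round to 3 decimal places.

P(Status=maint) = 0.045 + 0.062 + 0.138 = 0.245; P(Plant=P3 | Status=maint) = 0.138/0.245 = 0.5633.
P(Status=down) = 0.049 + 0.011 + 0.012 = 0.072; P(Plant=P3 | Status=down) = 0.012/0.072 = 0.1667.
Difference = 0.397.

0.397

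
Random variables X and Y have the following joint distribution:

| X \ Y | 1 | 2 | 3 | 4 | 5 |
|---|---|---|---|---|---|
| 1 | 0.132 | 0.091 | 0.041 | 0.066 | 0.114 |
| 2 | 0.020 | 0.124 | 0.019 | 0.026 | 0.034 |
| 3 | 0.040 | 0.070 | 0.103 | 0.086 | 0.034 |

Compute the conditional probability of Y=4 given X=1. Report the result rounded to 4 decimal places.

P(X=1) = 0.132 + 0.091 + 0.041 + 0.066 + 0.114 = 0.444.
P(Y=4 | X=1) = 0.066/0.444 = 0.1486.

0.1486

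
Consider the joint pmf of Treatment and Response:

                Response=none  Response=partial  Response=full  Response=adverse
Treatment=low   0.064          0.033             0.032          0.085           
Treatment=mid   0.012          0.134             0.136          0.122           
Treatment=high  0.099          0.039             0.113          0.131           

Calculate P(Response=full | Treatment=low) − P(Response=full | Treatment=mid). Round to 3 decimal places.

-0.187

P(Treatment=low) = 0.064 + 0.033 + 0.032 + 0.085 = 0.214; P(Response=full | Treatment=low) = 0.032/0.214 = 0.1495.
P(Treatment=mid) = 0.012 + 0.134 + 0.136 + 0.122 = 0.404; P(Response=full | Treatment=mid) = 0.136/0.404 = 0.3366.
Difference = -0.187.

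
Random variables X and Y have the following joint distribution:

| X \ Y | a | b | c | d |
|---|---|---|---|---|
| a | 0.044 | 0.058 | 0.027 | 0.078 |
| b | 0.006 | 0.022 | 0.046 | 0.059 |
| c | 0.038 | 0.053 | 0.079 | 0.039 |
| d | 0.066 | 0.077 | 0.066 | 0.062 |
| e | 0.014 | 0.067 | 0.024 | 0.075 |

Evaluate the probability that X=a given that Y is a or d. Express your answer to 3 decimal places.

0.254

P(Y=a) = 0.044 + 0.006 + 0.038 + 0.066 + 0.014 = 0.168.
P(Y=d) = 0.078 + 0.059 + 0.039 + 0.062 + 0.075 = 0.313.
P(Y ∈ {a, d}) = 0.168 + 0.313 = 0.481; P(X=a, Y ∈ {a, d}) = 0.044 + 0.078 = 0.122.
P(X=a | Y ∈ {a, d}) = 0.122/0.481 = 0.254.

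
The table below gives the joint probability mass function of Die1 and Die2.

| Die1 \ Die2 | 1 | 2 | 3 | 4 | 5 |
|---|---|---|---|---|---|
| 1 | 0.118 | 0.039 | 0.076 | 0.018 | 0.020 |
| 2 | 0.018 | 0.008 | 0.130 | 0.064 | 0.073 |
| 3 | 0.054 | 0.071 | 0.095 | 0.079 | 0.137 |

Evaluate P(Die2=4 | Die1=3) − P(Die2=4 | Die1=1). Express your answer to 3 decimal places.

0.115

P(Die1=3) = 0.054 + 0.071 + 0.095 + 0.079 + 0.137 = 0.436; P(Die2=4 | Die1=3) = 0.079/0.436 = 0.1812.
P(Die1=1) = 0.118 + 0.039 + 0.076 + 0.018 + 0.020 = 0.271; P(Die2=4 | Die1=1) = 0.018/0.271 = 0.0664.
Difference = 0.115.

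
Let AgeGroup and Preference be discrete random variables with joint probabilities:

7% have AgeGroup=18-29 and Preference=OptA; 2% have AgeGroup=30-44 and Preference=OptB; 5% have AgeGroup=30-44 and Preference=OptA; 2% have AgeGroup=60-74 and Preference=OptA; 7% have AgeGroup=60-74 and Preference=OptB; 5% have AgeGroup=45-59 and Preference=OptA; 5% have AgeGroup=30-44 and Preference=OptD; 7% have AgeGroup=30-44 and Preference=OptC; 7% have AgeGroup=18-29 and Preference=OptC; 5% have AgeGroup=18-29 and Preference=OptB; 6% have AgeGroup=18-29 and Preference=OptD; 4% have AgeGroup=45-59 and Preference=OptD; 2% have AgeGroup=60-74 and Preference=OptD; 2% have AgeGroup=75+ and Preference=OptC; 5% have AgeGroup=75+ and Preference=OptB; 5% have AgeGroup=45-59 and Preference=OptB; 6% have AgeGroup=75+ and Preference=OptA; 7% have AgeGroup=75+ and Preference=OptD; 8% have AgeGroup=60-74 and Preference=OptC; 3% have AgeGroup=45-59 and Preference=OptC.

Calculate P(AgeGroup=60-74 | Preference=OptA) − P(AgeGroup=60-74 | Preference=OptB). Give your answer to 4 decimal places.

P(Preference=OptA) = 0.07 + 0.05 + 0.05 + 0.02 + 0.06 = 0.25; P(AgeGroup=60-74 | Preference=OptA) = 0.02/0.25 = 0.08000.
P(Preference=OptB) = 0.05 + 0.02 + 0.05 + 0.07 + 0.05 = 0.24; P(AgeGroup=60-74 | Preference=OptB) = 0.07/0.24 = 0.29167.
Difference = -0.2117.

-0.2117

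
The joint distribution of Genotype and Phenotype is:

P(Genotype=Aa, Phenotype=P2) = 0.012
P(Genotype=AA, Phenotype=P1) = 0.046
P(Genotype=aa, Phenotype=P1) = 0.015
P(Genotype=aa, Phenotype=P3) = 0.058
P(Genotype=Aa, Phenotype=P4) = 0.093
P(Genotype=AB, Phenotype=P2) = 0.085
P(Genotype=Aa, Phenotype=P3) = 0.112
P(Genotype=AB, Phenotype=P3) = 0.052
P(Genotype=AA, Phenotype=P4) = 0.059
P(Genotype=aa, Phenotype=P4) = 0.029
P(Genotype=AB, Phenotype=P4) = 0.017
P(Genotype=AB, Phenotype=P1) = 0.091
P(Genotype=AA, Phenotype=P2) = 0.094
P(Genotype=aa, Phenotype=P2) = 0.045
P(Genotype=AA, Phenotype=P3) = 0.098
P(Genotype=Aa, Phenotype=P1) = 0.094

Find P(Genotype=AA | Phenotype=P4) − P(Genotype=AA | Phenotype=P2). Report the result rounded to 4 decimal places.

P(Phenotype=P4) = 0.059 + 0.093 + 0.029 + 0.017 = 0.198; P(Genotype=AA | Phenotype=P4) = 0.059/0.198 = 0.29798.
P(Phenotype=P2) = 0.094 + 0.012 + 0.045 + 0.085 = 0.236; P(Genotype=AA | Phenotype=P2) = 0.094/0.236 = 0.39831.
Difference = -0.1003.

-0.1003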